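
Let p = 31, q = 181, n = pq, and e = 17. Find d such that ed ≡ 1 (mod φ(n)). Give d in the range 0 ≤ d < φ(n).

φ(n) = (p−1)(q−1) = 30·180 = 5400.
Need d with 17·d ≡ 1 (mod 5400). Apply the extended Euclidean algorithm:
5400 = 317*17 + 11
17 = 1*11 + 6
11 = 1*6 + 5
6 = 1*5 + 1
5 = 5*1 + 0
Back-substitute:
1 = 6 − 5
1 = −11 + 2·6
1 = 2·17 − 3·11
1 = −3·5400 + 953·17
So 17·953 ≡ 1 (mod 5400), hence d = 953.

953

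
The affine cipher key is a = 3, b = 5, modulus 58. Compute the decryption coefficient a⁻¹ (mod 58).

39

Run Euclid on (58, 3):
58 = 19*3 + 1
3 = 3*1 + 0
Since gcd(3, 58) = 1, back-substitute to write 1 as a combination:
1 = 58 − 19·3
Hence 3⁻¹ ≡ -19 ≡ 39 (mod 58).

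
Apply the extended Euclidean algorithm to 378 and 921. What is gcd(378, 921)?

3

Euclidean algorithm:
921 = 2·378 + 165
378 = 2·165 + 48
165 = 3·48 + 21
48 = 2·21 + 6
21 = 3·6 + 3
6 = 2·3 + 0
gcd(378, 921) = 3.
Working backward:
3 = 21 − 3·6
3 = −3·48 + 7·21
3 = 7·165 − 24·48
3 = −24·378 + 55·165
3 = 55·921 − 134·378
So 3 = (55)·921 + (-134)·378.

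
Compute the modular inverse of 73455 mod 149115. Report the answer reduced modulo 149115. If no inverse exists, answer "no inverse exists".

Euclidean algorithm on 149115, 73455:
149115 = 2×73455 + 2205
73455 = 33×2205 + 690
2205 = 3×690 + 135
690 = 5×135 + 15
135 = 9×15 + 0
gcd(73455, 149115) = 15 ≠ 1, so 73455 has no multiplicative inverse modulo 149115.

no inverse exists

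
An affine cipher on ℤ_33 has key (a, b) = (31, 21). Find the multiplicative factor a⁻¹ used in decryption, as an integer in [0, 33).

Extended Euclidean algorithm:
33 = 1·31 + 2
31 = 15·2 + 1
2 = 2·1 + 0
The gcd is 1. Working backward:
1 = 31 − 15·2
1 = −15·33 + 16·31
So 31·16 ≡ 1 (mod 33).

16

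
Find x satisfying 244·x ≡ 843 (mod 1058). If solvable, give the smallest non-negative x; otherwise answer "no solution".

gcd(244, 1058):
1058 = 4*244 + 82
244 = 2*82 + 80
82 = 1*80 + 2
80 = 40*2 + 0
gcd = 2, but 2 ∤ 843, so the congruence has no solution.

no solution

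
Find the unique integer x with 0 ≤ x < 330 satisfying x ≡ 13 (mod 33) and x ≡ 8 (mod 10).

178

Write x = 13 + 33·k. Then 33·k ≡ 8 − 13 ≡ 5 (mod 10).
Need 33⁻¹ mod 10. Extended Euclid on (10, 3):
10 = 3×3 + 1
3 = 3×1 + 0
Back-substitute:
1 = 10 − 3·3
33⁻¹ ≡ 7 (mod 10), so k ≡ 7·5 ≡ 5 (mod 10).
x = 13 + 33·5 = 178.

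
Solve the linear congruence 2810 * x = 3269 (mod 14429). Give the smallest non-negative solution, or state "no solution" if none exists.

First find gcd(2810, 14429):
14429 = 5·2810 + 379
2810 = 7·379 + 157
379 = 2·157 + 65
157 = 2·65 + 27
65 = 2·27 + 11
27 = 2·11 + 5
11 = 2·5 + 1
5 = 5·1 + 0
gcd = 1, so a unique solution mod 14429 exists.
Back-substitute for the Bézout coefficients:
1 = 11 − 2·5
1 = −2·27 + 5·11
1 = 5·65 − 12·27
1 = −12·157 + 29·65
1 = 29·379 − 70·157
1 = −70·2810 + 519·379
1 = 519·14429 − 2665·2810
So 2810·(-2665) ≡ 1 (mod 14429), giving 2810⁻¹ ≡ 11764.
x ≡ 2810⁻¹·3269 ≡ 11764·3269 ≡ 3231 (mod 14429).

3231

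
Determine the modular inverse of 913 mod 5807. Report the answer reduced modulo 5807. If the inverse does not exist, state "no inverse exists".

706

Run Euclid on (5807, 913):
5807 = 6*913 + 329
913 = 2*329 + 255
329 = 1*255 + 74
255 = 3*74 + 33
74 = 2*33 + 8
33 = 4*8 + 1
8 = 8*1 + 0
Since gcd(913, 5807) = 1, back-substitute to write 1 as a combination:
1 = 33 − 4·8
1 = −4·74 + 9·33
1 = 9·255 − 31·74
1 = −31·329 + 40·255
1 = 40·913 − 111·329
1 = −111·5807 + 706·913
So 913·706 ≡ 1 (mod 5807).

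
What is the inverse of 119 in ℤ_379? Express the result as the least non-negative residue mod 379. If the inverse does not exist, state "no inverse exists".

86

gcd(379, 119) by repeated division:
379 = 3*119 + 22
119 = 5*22 + 9
22 = 2*9 + 4
9 = 2*4 + 1
4 = 4*1 + 0
Since gcd(119, 379) = 1, back-substitute to write 1 as a combination:
1 = 9 − 2·4
1 = −2·22 + 5·9
1 = 5·119 − 27·22
1 = −27·379 + 86·119
So 119·86 ≡ 1 (mod 379).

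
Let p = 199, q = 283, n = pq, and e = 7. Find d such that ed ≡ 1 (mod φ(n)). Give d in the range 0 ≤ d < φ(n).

φ(n) = (p−1)(q−1) = 198·282 = 55836.
Need d with 7·d ≡ 1 (mod 55836). Apply the extended Euclidean algorithm:
55836 = 7976·7 + 4
7 = 1·4 + 3
4 = 1·3 + 1
3 = 3·1 + 0
Back-substitute:
1 = 4 − 3
1 = −7 + 2·4
1 = 2·55836 − 15953·7
So 7·(-15953) ≡ 1 (mod 55836), hence d ≡ -15953 ≡ 39883 (mod 55836).

39883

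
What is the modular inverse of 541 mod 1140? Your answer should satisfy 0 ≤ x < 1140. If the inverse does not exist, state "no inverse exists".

Extended Euclidean algorithm:
1140 = 2·541 + 58
541 = 9·58 + 19
58 = 3·19 + 1
19 = 19·1 + 0
Since gcd(541, 1140) = 1, back-substitute to write 1 as a combination:
1 = 58 − 3·19
1 = −3·541 + 28·58
1 = 28·1140 − 59·541
Thus 541·(-59) ≡ 1 (mod 1140); reducing, -59 mod 1140 = 1081.

1081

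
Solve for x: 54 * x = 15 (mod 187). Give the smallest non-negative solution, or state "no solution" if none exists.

73

First find gcd(54, 187):
187 = 3·54 + 25
54 = 2·25 + 4
25 = 6·4 + 1
4 = 4·1 + 0
gcd = 1, so a unique solution mod 187 exists.
Back-substitute for the Bézout coefficients:
1 = 25 − 6·4
1 = −6·54 + 13·25
1 = 13·187 − 45·54
So 54·(-45) ≡ 1 (mod 187), giving 54⁻¹ ≡ 142.
x ≡ 54⁻¹·15 ≡ 142·15 ≡ 73 (mod 187).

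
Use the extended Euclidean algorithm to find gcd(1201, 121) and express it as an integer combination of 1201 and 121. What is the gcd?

1

Repeated division:
1201 = 9·121 + 112
121 = 1·112 + 9
112 = 12·9 + 4
9 = 2·4 + 1
4 = 4·1 + 0
gcd(1201, 121) = 1.
Working backward:
1 = 9 − 2·4
1 = −2·112 + 25·9
1 = 25·121 − 27·112
1 = −27·1201 + 268·121
So 1 = (-27)·1201 + (268)·121.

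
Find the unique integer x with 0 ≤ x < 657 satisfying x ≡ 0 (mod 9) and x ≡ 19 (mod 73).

603

Write x = 0 + 9·k. Then 9·k ≡ 19 − 0 ≡ 19 (mod 73).
Need 9⁻¹ mod 73. Extended Euclid on (73, 9):
73 = 8×9 + 1
9 = 9×1 + 0
Back-substitute:
1 = 73 − 8·9
9⁻¹ ≡ 65 (mod 73), so k ≡ 65·19 ≡ 67 (mod 73).
x = 0 + 9·67 = 603.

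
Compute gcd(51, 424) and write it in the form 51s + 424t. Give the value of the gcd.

1

Repeated division:
424 = 8*51 + 16
51 = 3*16 + 3
16 = 5*3 + 1
3 = 3*1 + 0
gcd(51, 424) = 1.
Back-substituting:
1 = 16 − 5·3
1 = −5·51 + 16·16
1 = 16·424 − 133·51
So 1 = (16)·424 + (-133)·51.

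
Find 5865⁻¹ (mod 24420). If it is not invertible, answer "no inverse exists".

Euclidean algorithm on 24420, 5865:
24420 = 4×5865 + 960
5865 = 6×960 + 105
960 = 9×105 + 15
105 = 7×15 + 0
gcd(5865, 24420) = 15 ≠ 1, so 5865 has no multiplicative inverse modulo 24420.

no inverse exists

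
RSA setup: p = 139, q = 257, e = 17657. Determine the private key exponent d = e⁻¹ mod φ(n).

12617

φ(n) = (p−1)(q−1) = 138·256 = 35328.
Need d with 17657·d ≡ 1 (mod 35328). Apply the extended Euclidean algorithm:
35328 = 2*17657 + 14
17657 = 1261*14 + 3
14 = 4*3 + 2
3 = 1*2 + 1
2 = 2*1 + 0
Back-substitute:
1 = 3 − 2
1 = −14 + 5·3
1 = 5·17657 − 6306·14
1 = −6306·35328 + 12617·17657
So 17657·12617 ≡ 1 (mod 35328), hence d = 12617.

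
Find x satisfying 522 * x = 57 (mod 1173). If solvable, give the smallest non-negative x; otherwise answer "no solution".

First find gcd(522, 1173):
1173 = 2×522 + 129
522 = 4×129 + 6
129 = 21×6 + 3
6 = 2×3 + 0
gcd = 3 and 3 | 57, so solutions exist. Divide through by 3: 174x ≡ 19 (mod 391).
Now find 174⁻¹ mod 391:
391 = 2*174 + 43
174 = 4*43 + 2
43 = 21*2 + 1
2 = 2*1 + 0
Back-substitute:
1 = 43 − 21·2
1 = −21·174 + 85·43
1 = 85·391 − 191·174
So 174·(-191) ≡ 1 (mod 391), i.e. 174⁻¹ ≡ 200.
Then x ≡ 200·19 ≡ 281 (mod 391); the smallest non-negative solution is x = 281.

281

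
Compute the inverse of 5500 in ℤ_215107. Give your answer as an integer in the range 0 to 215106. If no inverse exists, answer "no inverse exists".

186048

Run Euclid on (215107, 5500):
215107 = 39*5500 + 607
5500 = 9*607 + 37
607 = 16*37 + 15
37 = 2*15 + 7
15 = 2*7 + 1
7 = 7*1 + 0
The gcd is 1. Working backward:
1 = 15 − 2·7
1 = −2·37 + 5·15
1 = 5·607 − 82·37
1 = −82·5500 + 743·607
1 = 743·215107 − 29059·5500
Hence 5500⁻¹ ≡ -29059 ≡ 186048 (mod 215107).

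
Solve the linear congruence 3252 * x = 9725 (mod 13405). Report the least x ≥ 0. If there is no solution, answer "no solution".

First find gcd(3252, 13405):
13405 = 4*3252 + 397
3252 = 8*397 + 76
397 = 5*76 + 17
76 = 4*17 + 8
17 = 2*8 + 1
8 = 8*1 + 0
gcd = 1, so a unique solution mod 13405 exists.
Back-substitute for the Bézout coefficients:
1 = 17 − 2·8
1 = −2·76 + 9·17
1 = 9·397 − 47·76
1 = −47·3252 + 385·397
1 = 385·13405 − 1587·3252
So 3252·(-1587) ≡ 1 (mod 13405), giving 3252⁻¹ ≡ 11818.
x ≡ 3252⁻¹·9725 ≡ 11818·9725 ≡ 8985 (mod 13405).

8985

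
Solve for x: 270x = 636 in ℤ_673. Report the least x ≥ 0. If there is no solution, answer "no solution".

First find gcd(270, 673):
673 = 2×270 + 133
270 = 2×133 + 4
133 = 33×4 + 1
4 = 4×1 + 0
gcd = 1, so a unique solution mod 673 exists.
Back-substitute for the Bézout coefficients:
1 = 133 − 33·4
1 = −33·270 + 67·133
1 = 67·673 − 167·270
So 270·(-167) ≡ 1 (mod 673), giving 270⁻¹ ≡ 506.
x ≡ 270⁻¹·636 ≡ 506·636 ≡ 122 (mod 673).

122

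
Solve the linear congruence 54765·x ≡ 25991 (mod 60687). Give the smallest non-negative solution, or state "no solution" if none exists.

gcd(54765, 60687):
60687 = 1×54765 + 5922
54765 = 9×5922 + 1467
5922 = 4×1467 + 54
1467 = 27×54 + 9
54 = 6×9 + 0
gcd = 9, but 9 ∤ 25991, so the congruence has no solution.

no solution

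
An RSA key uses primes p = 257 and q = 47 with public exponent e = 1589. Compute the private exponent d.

φ(n) = (p−1)(q−1) = 256·46 = 11776.
Need d with 1589·d ≡ 1 (mod 11776). Apply the extended Euclidean algorithm:
11776 = 7×1589 + 653
1589 = 2×653 + 283
653 = 2×283 + 87
283 = 3×87 + 22
87 = 3×22 + 21
22 = 1×21 + 1
21 = 21×1 + 0
Back-substitute:
1 = 22 − 21
1 = −87 + 4·22
1 = 4·283 − 13·87
1 = −13·653 + 30·283
1 = 30·1589 − 73·653
1 = −73·11776 + 541·1589
So 1589·541 ≡ 1 (mod 11776), hence d = 541.

541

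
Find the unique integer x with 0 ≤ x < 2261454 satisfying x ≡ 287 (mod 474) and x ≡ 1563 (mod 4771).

96983

Write x = 287 + 474·k. Then 474·k ≡ 1563 − 287 ≡ 1276 (mod 4771).
Need 474⁻¹ mod 4771. Extended Euclid on (4771, 474):
4771 = 10·474 + 31
474 = 15·31 + 9
31 = 3·9 + 4
9 = 2·4 + 1
4 = 4·1 + 0
Back-substitute:
1 = 9 − 2·4
1 = −2·31 + 7·9
1 = 7·474 − 107·31
1 = −107·4771 + 1077·474
474⁻¹ ≡ 1077 (mod 4771), so k ≡ 1077·1276 ≡ 204 (mod 4771).
x = 287 + 474·204 = 96983.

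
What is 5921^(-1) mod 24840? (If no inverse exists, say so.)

881

Extended Euclidean algorithm:
24840 = 4×5921 + 1156
5921 = 5×1156 + 141
1156 = 8×141 + 28
141 = 5×28 + 1
28 = 28×1 + 0
gcd = 1, so the inverse exists. Back-substitute:
1 = 141 − 5·28
1 = −5·1156 + 41·141
1 = 41·5921 − 210·1156
1 = −210·24840 + 881·5921
So 5921·881 ≡ 1 (mod 24840).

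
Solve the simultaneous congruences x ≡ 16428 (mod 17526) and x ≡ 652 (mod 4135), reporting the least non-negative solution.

72206022

Write x = 16428 + 17526·k. Then 17526·k ≡ 652 − 16428 ≡ 764 (mod 4135).
Need 17526⁻¹ mod 4135. Extended Euclid on (4135, 986):
4135 = 4*986 + 191
986 = 5*191 + 31
191 = 6*31 + 5
31 = 6*5 + 1
5 = 5*1 + 0
Back-substitute:
1 = 31 − 6·5
1 = −6·191 + 37·31
1 = 37·986 − 191·191
1 = −191·4135 + 801·986
17526⁻¹ ≡ 801 (mod 4135), so k ≡ 801·764 ≡ 4119 (mod 4135).
x = 16428 + 17526·4119 = 72206022.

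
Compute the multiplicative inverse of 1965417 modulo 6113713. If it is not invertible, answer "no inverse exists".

652159

Apply the Euclidean algorithm to 6113713 and 1965417:
6113713 = 3·1965417 + 217462
1965417 = 9·217462 + 8259
217462 = 26·8259 + 2728
8259 = 3·2728 + 75
2728 = 36·75 + 28
75 = 2·28 + 19
28 = 1·19 + 9
19 = 2·9 + 1
9 = 9·1 + 0
The gcd is 1. Working backward:
1 = 19 − 2·9
1 = −2·28 + 3·19
1 = 3·75 − 8·28
1 = −8·2728 + 291·75
1 = 291·8259 − 881·2728
1 = −881·217462 + 23197·8259
1 = 23197·1965417 − 209654·217462
1 = −209654·6113713 + 652159·1965417
So 1965417·652159 ≡ 1 (mod 6113713).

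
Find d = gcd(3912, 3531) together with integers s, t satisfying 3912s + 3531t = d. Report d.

3

Apply Euclid's algorithm to 3912 and 3531:
3912 = 1*3531 + 381
3531 = 9*381 + 102
381 = 3*102 + 75
102 = 1*75 + 27
75 = 2*27 + 21
27 = 1*21 + 6
21 = 3*6 + 3
6 = 2*3 + 0
gcd(3912, 3531) = 3.
Back-substituting:
3 = 21 − 3·6
3 = −3·27 + 4·21
3 = 4·75 − 11·27
3 = −11·102 + 15·75
3 = 15·381 − 56·102
3 = −56·3531 + 519·381
3 = 519·3912 − 575·3531
So 3 = (519)·3912 + (-575)·3531.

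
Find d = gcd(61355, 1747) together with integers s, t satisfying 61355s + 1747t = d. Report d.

Apply Euclid's algorithm to 61355 and 1747:
61355 = 35×1747 + 210
1747 = 8×210 + 67
210 = 3×67 + 9
67 = 7×9 + 4
9 = 2×4 + 1
4 = 4×1 + 0
gcd(61355, 1747) = 1.
Back-substituting:
1 = 9 − 2·4
1 = −2·67 + 15·9
1 = 15·210 − 47·67
1 = −47·1747 + 391·210
1 = 391·61355 − 13732·1747
So 1 = (391)·61355 + (-13732)·1747.

1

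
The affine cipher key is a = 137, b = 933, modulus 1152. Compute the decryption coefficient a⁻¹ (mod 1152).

185

Extended Euclidean algorithm:
1152 = 8×137 + 56
137 = 2×56 + 25
56 = 2×25 + 6
25 = 4×6 + 1
6 = 6×1 + 0
Since gcd(137, 1152) = 1, back-substitute to write 1 as a combination:
1 = 25 − 4·6
1 = −4·56 + 9·25
1 = 9·137 − 22·56
1 = −22·1152 + 185·137
So 137·185 ≡ 1 (mod 1152).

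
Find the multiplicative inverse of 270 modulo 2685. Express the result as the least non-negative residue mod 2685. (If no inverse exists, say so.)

no inverse exists

Euclidean algorithm on 2685, 270:
2685 = 9·270 + 255
270 = 1·255 + 15
255 = 17·15 + 0
gcd(270, 2685) = 15 ≠ 1, so 270 has no multiplicative inverse modulo 2685.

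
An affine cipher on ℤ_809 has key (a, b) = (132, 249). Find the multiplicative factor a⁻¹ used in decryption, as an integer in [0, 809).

Apply the Euclidean algorithm to 809 and 132:
809 = 6×132 + 17
132 = 7×17 + 13
17 = 1×13 + 4
13 = 3×4 + 1
4 = 4×1 + 0
Since gcd(132, 809) = 1, back-substitute to write 1 as a combination:
1 = 13 − 3·4
1 = −3·17 + 4·13
1 = 4·132 − 31·17
1 = −31·809 + 190·132
So 132·190 ≡ 1 (mod 809).

190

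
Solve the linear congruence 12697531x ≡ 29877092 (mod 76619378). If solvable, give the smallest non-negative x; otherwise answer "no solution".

no solution

gcd(12697531, 76619378):
76619378 = 6×12697531 + 434192
12697531 = 29×434192 + 105963
434192 = 4×105963 + 10340
105963 = 10×10340 + 2563
10340 = 4×2563 + 88
2563 = 29×88 + 11
88 = 8×11 + 0
gcd = 11, but 11 ∤ 29877092, so the congruence has no solution.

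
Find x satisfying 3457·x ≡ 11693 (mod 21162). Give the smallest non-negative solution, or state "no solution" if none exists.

First find gcd(3457, 21162):
21162 = 6·3457 + 420
3457 = 8·420 + 97
420 = 4·97 + 32
97 = 3·32 + 1
32 = 32·1 + 0
gcd = 1, so a unique solution mod 21162 exists.
Back-substitute for the Bézout coefficients:
1 = 97 − 3·32
1 = −3·420 + 13·97
1 = 13·3457 − 107·420
1 = −107·21162 + 655·3457
So 3457·(655) ≡ 1 (mod 21162), giving 3457⁻¹ ≡ 655.
x ≡ 3457⁻¹·11693 ≡ 655·11693 ≡ 19433 (mod 21162).

19433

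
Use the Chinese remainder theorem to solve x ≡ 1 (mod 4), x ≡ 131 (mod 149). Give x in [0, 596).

Write x = 1 + 4·k. Then 4·k ≡ 131 − 1 ≡ 130 (mod 149).
Need 4⁻¹ mod 149. Extended Euclid on (149, 4):
149 = 37·4 + 1
4 = 4·1 + 0
Back-substitute:
1 = 149 − 37·4
4⁻¹ ≡ 112 (mod 149), so k ≡ 112·130 ≡ 107 (mod 149).
x = 1 + 4·107 = 429.

429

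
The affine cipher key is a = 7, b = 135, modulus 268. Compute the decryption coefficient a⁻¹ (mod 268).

Apply the Euclidean algorithm to 268 and 7:
268 = 38*7 + 2
7 = 3*2 + 1
2 = 2*1 + 0
The gcd is 1. Working backward:
1 = 7 − 3·2
1 = −3·268 + 115·7
So 7·115 ≡ 1 (mod 268).

115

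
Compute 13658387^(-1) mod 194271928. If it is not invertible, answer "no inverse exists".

Apply the Euclidean algorithm to 194271928 and 13658387:
194271928 = 14·13658387 + 3054510
13658387 = 4·3054510 + 1440347
3054510 = 2·1440347 + 173816
1440347 = 8·173816 + 49819
173816 = 3·49819 + 24359
49819 = 2·24359 + 1101
24359 = 22·1101 + 137
1101 = 8·137 + 5
137 = 27·5 + 2
5 = 2·2 + 1
2 = 2·1 + 0
gcd = 1, so the inverse exists. Back-substitute:
1 = 5 − 2·2
1 = −2·137 + 55·5
1 = 55·1101 − 442·137
1 = −442·24359 + 9779·1101
1 = 9779·49819 − 20000·24359
1 = −20000·173816 + 69779·49819
1 = 69779·1440347 − 578232·173816
1 = −578232·3054510 + 1226243·1440347
1 = 1226243·13658387 − 5483204·3054510
1 = −5483204·194271928 + 77991099·13658387
So 13658387·77991099 ≡ 1 (mod 194271928).

77991099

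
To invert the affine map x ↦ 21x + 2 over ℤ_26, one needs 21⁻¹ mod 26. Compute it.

5

Run Euclid on (26, 21):
26 = 1·21 + 5
21 = 4·5 + 1
5 = 5·1 + 0
Since gcd(21, 26) = 1, back-substitute to write 1 as a combination:
1 = 21 − 4·5
1 = −4·26 + 5·21
So 21·5 ≡ 1 (mod 26).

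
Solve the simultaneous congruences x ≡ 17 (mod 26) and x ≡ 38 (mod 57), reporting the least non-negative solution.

Write x = 17 + 26·k. Then 26·k ≡ 38 − 17 ≡ 21 (mod 57).
Need 26⁻¹ mod 57. Extended Euclid on (57, 26):
57 = 2*26 + 5
26 = 5*5 + 1
5 = 5*1 + 0
Back-substitute:
1 = 26 − 5·5
1 = −5·57 + 11·26
26⁻¹ ≡ 11 (mod 57), so k ≡ 11·21 ≡ 3 (mod 57).
x = 17 + 26·3 = 95.

95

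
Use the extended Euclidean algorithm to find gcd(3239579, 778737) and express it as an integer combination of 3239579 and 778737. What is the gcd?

Apply Euclid's algorithm to 3239579 and 778737:
3239579 = 4×778737 + 124631
778737 = 6×124631 + 30951
124631 = 4×30951 + 827
30951 = 37×827 + 352
827 = 2×352 + 123
352 = 2×123 + 106
123 = 1×106 + 17
106 = 6×17 + 4
17 = 4×4 + 1
4 = 4×1 + 0
gcd(3239579, 778737) = 1.
Back-substituting:
1 = 17 − 4·4
1 = −4·106 + 25·17
1 = 25·123 − 29·106
1 = −29·352 + 83·123
1 = 83·827 − 195·352
1 = −195·30951 + 7298·827
1 = 7298·124631 − 29387·30951
1 = −29387·778737 + 183620·124631
1 = 183620·3239579 − 763867·778737
So 1 = (183620)·3239579 + (-763867)·778737.

1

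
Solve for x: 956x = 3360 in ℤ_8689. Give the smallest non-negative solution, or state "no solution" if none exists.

7311

First find gcd(956, 8689):
8689 = 9·956 + 85
956 = 11·85 + 21
85 = 4·21 + 1
21 = 21·1 + 0
gcd = 1, so a unique solution mod 8689 exists.
Back-substitute for the Bézout coefficients:
1 = 85 − 4·21
1 = −4·956 + 45·85
1 = 45·8689 − 409·956
So 956·(-409) ≡ 1 (mod 8689), giving 956⁻¹ ≡ 8280.
x ≡ 956⁻¹·3360 ≡ 8280·3360 ≡ 7311 (mod 8689).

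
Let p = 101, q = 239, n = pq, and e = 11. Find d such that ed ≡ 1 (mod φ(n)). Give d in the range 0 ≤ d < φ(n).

6491

φ(n) = (p−1)(q−1) = 100·238 = 23800.
Need d with 11·d ≡ 1 (mod 23800). Apply the extended Euclidean algorithm:
23800 = 2163×11 + 7
11 = 1×7 + 4
7 = 1×4 + 3
4 = 1×3 + 1
3 = 3×1 + 0
Back-substitute:
1 = 4 − 3
1 = −7 + 2·4
1 = 2·11 − 3·7
1 = −3·23800 + 6491·11
So 11·6491 ≡ 1 (mod 23800), hence d = 6491.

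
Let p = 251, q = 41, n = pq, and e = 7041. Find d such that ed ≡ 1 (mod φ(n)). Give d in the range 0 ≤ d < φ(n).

561

φ(n) = (p−1)(q−1) = 250·40 = 10000.
Need d with 7041·d ≡ 1 (mod 10000). Apply the extended Euclidean algorithm:
10000 = 1*7041 + 2959
7041 = 2*2959 + 1123
2959 = 2*1123 + 713
1123 = 1*713 + 410
713 = 1*410 + 303
410 = 1*303 + 107
303 = 2*107 + 89
107 = 1*89 + 18
89 = 4*18 + 17
18 = 1*17 + 1
17 = 17*1 + 0
Back-substitute:
1 = 18 − 17
1 = −89 + 5·18
1 = 5·107 − 6·89
1 = −6·303 + 17·107
1 = 17·410 − 23·303
1 = −23·713 + 40·410
1 = 40·1123 − 63·713
1 = −63·2959 + 166·1123
1 = 166·7041 − 395·2959
1 = −395·10000 + 561·7041
So 7041·561 ≡ 1 (mod 10000), hence d = 561.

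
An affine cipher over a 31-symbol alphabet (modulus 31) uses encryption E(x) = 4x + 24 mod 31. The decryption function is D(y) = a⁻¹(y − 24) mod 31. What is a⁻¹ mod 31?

8

gcd(31, 4) by repeated division:
31 = 7·4 + 3
4 = 1·3 + 1
3 = 3·1 + 0
gcd = 1, so the inverse exists. Back-substitute:
1 = 4 − 3
1 = −31 + 8·4
So 4·8 ≡ 1 (mod 31).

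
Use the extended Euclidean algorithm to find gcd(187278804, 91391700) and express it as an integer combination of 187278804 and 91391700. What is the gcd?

12

Repeated division:
187278804 = 2·91391700 + 4495404
91391700 = 20·4495404 + 1483620
4495404 = 3·1483620 + 44544
1483620 = 33·44544 + 13668
44544 = 3·13668 + 3540
13668 = 3·3540 + 3048
3540 = 1·3048 + 492
3048 = 6·492 + 96
492 = 5·96 + 12
96 = 8·12 + 0
gcd(187278804, 91391700) = 12.
Working backward:
12 = 492 − 5·96
12 = −5·3048 + 31·492
12 = 31·3540 − 36·3048
12 = −36·13668 + 139·3540
12 = 139·44544 − 453·13668
12 = −453·1483620 + 15088·44544
12 = 15088·4495404 − 45717·1483620
12 = −45717·91391700 + 929428·4495404
12 = 929428·187278804 − 1904573·91391700
So 12 = (929428)·187278804 + (-1904573)·91391700.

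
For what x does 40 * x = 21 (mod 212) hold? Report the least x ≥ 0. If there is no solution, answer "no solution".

gcd(40, 212):
212 = 5·40 + 12
40 = 3·12 + 4
12 = 3·4 + 0
gcd = 4, but 4 ∤ 21, so the congruence has no solution.

no solution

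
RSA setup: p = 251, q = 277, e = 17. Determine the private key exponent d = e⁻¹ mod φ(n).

φ(n) = (p−1)(q−1) = 250·276 = 69000.
Need d with 17·d ≡ 1 (mod 69000). Apply the extended Euclidean algorithm:
69000 = 4058×17 + 14
17 = 1×14 + 3
14 = 4×3 + 2
3 = 1×2 + 1
2 = 2×1 + 0
Back-substitute:
1 = 3 − 2
1 = −14 + 5·3
1 = 5·17 − 6·14
1 = −6·69000 + 24353·17
So 17·24353 ≡ 1 (mod 69000), hence d = 24353.

24353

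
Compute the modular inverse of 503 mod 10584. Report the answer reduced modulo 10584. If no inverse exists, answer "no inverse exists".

gcd(10584, 503) by repeated division:
10584 = 21×503 + 21
503 = 23×21 + 20
21 = 1×20 + 1
20 = 20×1 + 0
Since gcd(503, 10584) = 1, back-substitute to write 1 as a combination:
1 = 21 − 20
1 = −503 + 24·21
1 = 24·10584 − 505·503
Thus 503·(-505) ≡ 1 (mod 10584); reducing, -505 mod 10584 = 10079.

10079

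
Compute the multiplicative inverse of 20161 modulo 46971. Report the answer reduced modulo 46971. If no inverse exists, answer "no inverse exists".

Extended Euclidean algorithm:
46971 = 2×20161 + 6649
20161 = 3×6649 + 214
6649 = 31×214 + 15
214 = 14×15 + 4
15 = 3×4 + 3
4 = 1×3 + 1
3 = 3×1 + 0
The gcd is 1. Working backward:
1 = 4 − 3
1 = −15 + 4·4
1 = 4·214 − 57·15
1 = −57·6649 + 1771·214
1 = 1771·20161 − 5370·6649
1 = −5370·46971 + 12511·20161
So 20161·12511 ≡ 1 (mod 46971).

12511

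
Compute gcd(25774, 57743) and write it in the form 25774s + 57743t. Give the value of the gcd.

Repeated division:
57743 = 2·25774 + 6195
25774 = 4·6195 + 994
6195 = 6·994 + 231
994 = 4·231 + 70
231 = 3·70 + 21
70 = 3·21 + 7
21 = 3·7 + 0
gcd(25774, 57743) = 7.
Working backward:
7 = 70 − 3·21
7 = −3·231 + 10·70
7 = 10·994 − 43·231
7 = −43·6195 + 268·994
7 = 268·25774 − 1115·6195
7 = −1115·57743 + 2498·25774
So 7 = (-1115)·57743 + (2498)·25774.

7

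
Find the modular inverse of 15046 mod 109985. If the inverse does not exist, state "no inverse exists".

Extended Euclidean algorithm:
109985 = 7·15046 + 4663
15046 = 3·4663 + 1057
4663 = 4·1057 + 435
1057 = 2·435 + 187
435 = 2·187 + 61
187 = 3·61 + 4
61 = 15·4 + 1
4 = 4·1 + 0
The gcd is 1. Working backward:
1 = 61 − 15·4
1 = −15·187 + 46·61
1 = 46·435 − 107·187
1 = −107·1057 + 260·435
1 = 260·4663 − 1147·1057
1 = −1147·15046 + 3701·4663
1 = 3701·109985 − 27054·15046
Thus 15046·(-27054) ≡ 1 (mod 109985); reducing, -27054 mod 109985 = 82931.

82931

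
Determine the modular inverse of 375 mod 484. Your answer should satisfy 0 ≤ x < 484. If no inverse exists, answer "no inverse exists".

Run Euclid on (484, 375):
484 = 1×375 + 109
375 = 3×109 + 48
109 = 2×48 + 13
48 = 3×13 + 9
13 = 1×9 + 4
9 = 2×4 + 1
4 = 4×1 + 0
gcd = 1, so the inverse exists. Back-substitute:
1 = 9 − 2·4
1 = −2·13 + 3·9
1 = 3·48 − 11·13
1 = −11·109 + 25·48
1 = 25·375 − 86·109
1 = −86·484 + 111·375
So 375·111 ≡ 1 (mod 484).

111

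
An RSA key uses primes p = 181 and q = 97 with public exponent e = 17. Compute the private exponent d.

φ(n) = (p−1)(q−1) = 180·96 = 17280.
Need d with 17·d ≡ 1 (mod 17280). Apply the extended Euclidean algorithm:
17280 = 1016×17 + 8
17 = 2×8 + 1
8 = 8×1 + 0
Back-substitute:
1 = 17 − 2·8
1 = −2·17280 + 2033·17
So 17·2033 ≡ 1 (mod 17280), hence d = 2033.

2033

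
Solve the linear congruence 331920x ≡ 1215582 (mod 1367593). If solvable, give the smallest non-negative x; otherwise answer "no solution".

427463

First find gcd(331920, 1367593):
1367593 = 4*331920 + 39913
331920 = 8*39913 + 12616
39913 = 3*12616 + 2065
12616 = 6*2065 + 226
2065 = 9*226 + 31
226 = 7*31 + 9
31 = 3*9 + 4
9 = 2*4 + 1
4 = 4*1 + 0
gcd = 1, so a unique solution mod 1367593 exists.
Back-substitute for the Bézout coefficients:
1 = 9 − 2·4
1 = −2·31 + 7·9
1 = 7·226 − 51·31
1 = −51·2065 + 466·226
1 = 466·12616 − 2847·2065
1 = −2847·39913 + 9007·12616
1 = 9007·331920 − 74903·39913
1 = −74903·1367593 + 308619·331920
So 331920·(308619) ≡ 1 (mod 1367593), giving 331920⁻¹ ≡ 308619.
x ≡ 331920⁻¹·1215582 ≡ 308619·1215582 ≡ 427463 (mod 1367593).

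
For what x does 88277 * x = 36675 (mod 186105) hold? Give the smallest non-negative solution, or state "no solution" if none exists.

163845

First find gcd(88277, 186105):
186105 = 2*88277 + 9551
88277 = 9*9551 + 2318
9551 = 4*2318 + 279
2318 = 8*279 + 86
279 = 3*86 + 21
86 = 4*21 + 2
21 = 10*2 + 1
2 = 2*1 + 0
gcd = 1, so a unique solution mod 186105 exists.
Back-substitute for the Bézout coefficients:
1 = 21 − 10·2
1 = −10·86 + 41·21
1 = 41·279 − 133·86
1 = −133·2318 + 1105·279
1 = 1105·9551 − 4553·2318
1 = −4553·88277 + 42082·9551
1 = 42082·186105 − 88717·88277
So 88277·(-88717) ≡ 1 (mod 186105), giving 88277⁻¹ ≡ 97388.
x ≡ 88277⁻¹·36675 ≡ 97388·36675 ≡ 163845 (mod 186105).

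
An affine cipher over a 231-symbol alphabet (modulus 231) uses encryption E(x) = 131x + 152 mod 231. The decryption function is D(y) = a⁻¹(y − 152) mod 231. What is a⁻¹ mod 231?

164

gcd(231, 131) by repeated division:
231 = 1·131 + 100
131 = 1·100 + 31
100 = 3·31 + 7
31 = 4·7 + 3
7 = 2·3 + 1
3 = 3·1 + 0
Since gcd(131, 231) = 1, back-substitute to write 1 as a combination:
1 = 7 − 2·3
1 = −2·31 + 9·7
1 = 9·100 − 29·31
1 = −29·131 + 38·100
1 = 38·231 − 67·131
Hence 131⁻¹ ≡ -67 ≡ 164 (mod 231).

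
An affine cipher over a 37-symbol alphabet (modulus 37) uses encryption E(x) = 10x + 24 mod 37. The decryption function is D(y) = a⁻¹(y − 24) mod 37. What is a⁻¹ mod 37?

Run Euclid on (37, 10):
37 = 3×10 + 7
10 = 1×7 + 3
7 = 2×3 + 1
3 = 3×1 + 0
gcd = 1, so the inverse exists. Back-substitute:
1 = 7 − 2·3
1 = −2·10 + 3·7
1 = 3·37 − 11·10
Hence 10⁻¹ ≡ -11 ≡ 26 (mod 37).

26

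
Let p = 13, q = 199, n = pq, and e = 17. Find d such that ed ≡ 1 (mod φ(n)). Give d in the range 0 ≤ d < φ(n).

1817

φ(n) = (p−1)(q−1) = 12·198 = 2376.
Need d with 17·d ≡ 1 (mod 2376). Apply the extended Euclidean algorithm:
2376 = 139*17 + 13
17 = 1*13 + 4
13 = 3*4 + 1
4 = 4*1 + 0
Back-substitute:
1 = 13 − 3·4
1 = −3·17 + 4·13
1 = 4·2376 − 559·17
So 17·(-559) ≡ 1 (mod 2376), hence d ≡ -559 ≡ 1817 (mod 2376).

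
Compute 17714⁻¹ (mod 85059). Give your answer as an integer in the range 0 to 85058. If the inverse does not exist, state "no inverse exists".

26213

gcd(85059, 17714) by repeated division:
85059 = 4×17714 + 14203
17714 = 1×14203 + 3511
14203 = 4×3511 + 159
3511 = 22×159 + 13
159 = 12×13 + 3
13 = 4×3 + 1
3 = 3×1 + 0
Since gcd(17714, 85059) = 1, back-substitute to write 1 as a combination:
1 = 13 − 4·3
1 = −4·159 + 49·13
1 = 49·3511 − 1082·159
1 = −1082·14203 + 4377·3511
1 = 4377·17714 − 5459·14203
1 = −5459·85059 + 26213·17714
So 17714·26213 ≡ 1 (mod 85059).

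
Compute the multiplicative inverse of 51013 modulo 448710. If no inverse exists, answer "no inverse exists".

103177

Extended Euclidean algorithm:
448710 = 8×51013 + 40606
51013 = 1×40606 + 10407
40606 = 3×10407 + 9385
10407 = 1×9385 + 1022
9385 = 9×1022 + 187
1022 = 5×187 + 87
187 = 2×87 + 13
87 = 6×13 + 9
13 = 1×9 + 4
9 = 2×4 + 1
4 = 4×1 + 0
gcd = 1, so the inverse exists. Back-substitute:
1 = 9 − 2·4
1 = −2·13 + 3·9
1 = 3·87 − 20·13
1 = −20·187 + 43·87
1 = 43·1022 − 235·187
1 = −235·9385 + 2158·1022
1 = 2158·10407 − 2393·9385
1 = −2393·40606 + 9337·10407
1 = 9337·51013 − 11730·40606
1 = −11730·448710 + 103177·51013
So 51013·103177 ≡ 1 (mod 448710).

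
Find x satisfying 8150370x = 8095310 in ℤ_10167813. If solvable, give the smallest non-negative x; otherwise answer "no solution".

gcd(8150370, 10167813):
10167813 = 1*8150370 + 2017443
8150370 = 4*2017443 + 80598
2017443 = 25*80598 + 2493
80598 = 32*2493 + 822
2493 = 3*822 + 27
822 = 30*27 + 12
27 = 2*12 + 3
12 = 4*3 + 0
gcd = 3, but 3 ∤ 8095310, so the congruence has no solution.

no solution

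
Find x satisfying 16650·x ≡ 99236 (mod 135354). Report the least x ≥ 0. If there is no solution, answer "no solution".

no solution

gcd(16650, 135354):
135354 = 8·16650 + 2154
16650 = 7·2154 + 1572
2154 = 1·1572 + 582
1572 = 2·582 + 408
582 = 1·408 + 174
408 = 2·174 + 60
174 = 2·60 + 54
60 = 1·54 + 6
54 = 9·6 + 0
gcd = 6, but 6 ∤ 99236, so the congruence has no solution.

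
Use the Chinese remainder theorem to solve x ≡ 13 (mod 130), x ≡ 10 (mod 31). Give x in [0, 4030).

1963

Write x = 13 + 130·k. Then 130·k ≡ 10 − 13 ≡ 28 (mod 31).
Need 130⁻¹ mod 31. Extended Euclid on (31, 6):
31 = 5·6 + 1
6 = 6·1 + 0
Back-substitute:
1 = 31 − 5·6
130⁻¹ ≡ 26 (mod 31), so k ≡ 26·28 ≡ 15 (mod 31).
x = 13 + 130·15 = 1963.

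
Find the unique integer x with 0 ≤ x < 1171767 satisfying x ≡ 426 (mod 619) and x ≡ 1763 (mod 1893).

289499

Write x = 426 + 619·k. Then 619·k ≡ 1763 − 426 ≡ 1337 (mod 1893).
Need 619⁻¹ mod 1893. Extended Euclid on (1893, 619):
1893 = 3×619 + 36
619 = 17×36 + 7
36 = 5×7 + 1
7 = 7×1 + 0
Back-substitute:
1 = 36 − 5·7
1 = −5·619 + 86·36
1 = 86·1893 − 263·619
619⁻¹ ≡ 1630 (mod 1893), so k ≡ 1630·1337 ≡ 467 (mod 1893).
x = 426 + 619·467 = 289499.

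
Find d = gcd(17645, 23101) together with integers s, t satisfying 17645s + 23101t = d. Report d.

1

Repeated division:
23101 = 1*17645 + 5456
17645 = 3*5456 + 1277
5456 = 4*1277 + 348
1277 = 3*348 + 233
348 = 1*233 + 115
233 = 2*115 + 3
115 = 38*3 + 1
3 = 3*1 + 0
gcd(17645, 23101) = 1.
Back-substituting:
1 = 115 − 38·3
1 = −38·233 + 77·115
1 = 77·348 − 115·233
1 = −115·1277 + 422·348
1 = 422·5456 − 1803·1277
1 = −1803·17645 + 5831·5456
1 = 5831·23101 − 7634·17645
So 1 = (5831)·23101 + (-7634)·17645.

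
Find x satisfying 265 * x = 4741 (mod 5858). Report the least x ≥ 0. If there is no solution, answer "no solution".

First find gcd(265, 5858):
5858 = 22×265 + 28
265 = 9×28 + 13
28 = 2×13 + 2
13 = 6×2 + 1
2 = 2×1 + 0
gcd = 1, so a unique solution mod 5858 exists.
Back-substitute for the Bézout coefficients:
1 = 13 − 6·2
1 = −6·28 + 13·13
1 = 13·265 − 123·28
1 = −123·5858 + 2719·265
So 265·(2719) ≡ 1 (mod 5858), giving 265⁻¹ ≡ 2719.
x ≡ 265⁻¹·4741 ≡ 2719·4741 ≡ 3179 (mod 5858).

3179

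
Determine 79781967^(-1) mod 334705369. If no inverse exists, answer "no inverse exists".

Extended Euclidean algorithm:
334705369 = 4×79781967 + 15577501
79781967 = 5×15577501 + 1894462
15577501 = 8×1894462 + 421805
1894462 = 4×421805 + 207242
421805 = 2×207242 + 7321
207242 = 28×7321 + 2254
7321 = 3×2254 + 559
2254 = 4×559 + 18
559 = 31×18 + 1
18 = 18×1 + 0
gcd = 1, so the inverse exists. Back-substitute:
1 = 559 − 31·18
1 = −31·2254 + 125·559
1 = 125·7321 − 406·2254
1 = −406·207242 + 11493·7321
1 = 11493·421805 − 23392·207242
1 = −23392·1894462 + 105061·421805
1 = 105061·15577501 − 863880·1894462
1 = −863880·79781967 + 4424461·15577501
1 = 4424461·334705369 − 18561724·79781967
So 79781967·(-18561724) ≡ 1 (mod 334705369), and -18561724 ≡ 316143645 (mod 334705369).

316143645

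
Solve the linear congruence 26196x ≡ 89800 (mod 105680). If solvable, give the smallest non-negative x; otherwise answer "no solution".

19650

First find gcd(26196, 105680):
105680 = 4×26196 + 896
26196 = 29×896 + 212
896 = 4×212 + 48
212 = 4×48 + 20
48 = 2×20 + 8
20 = 2×8 + 4
8 = 2×4 + 0
gcd = 4 and 4 | 89800, so solutions exist. Divide through by 4: 6549x ≡ 22450 (mod 26420).
Now find 6549⁻¹ mod 26420:
26420 = 4×6549 + 224
6549 = 29×224 + 53
224 = 4×53 + 12
53 = 4×12 + 5
12 = 2×5 + 2
5 = 2×2 + 1
2 = 2×1 + 0
Back-substitute:
1 = 5 − 2·2
1 = −2·12 + 5·5
1 = 5·53 − 22·12
1 = −22·224 + 93·53
1 = 93·6549 − 2719·224
1 = −2719·26420 + 10969·6549
So 6549⁻¹ ≡ 10969 (mod 26420).
Then x ≡ 10969·22450 ≡ 19650 (mod 26420); the smallest non-negative solution is x = 19650.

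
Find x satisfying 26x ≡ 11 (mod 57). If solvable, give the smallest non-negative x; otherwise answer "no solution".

7

First find gcd(26, 57):
57 = 2×26 + 5
26 = 5×5 + 1
5 = 5×1 + 0
gcd = 1, so a unique solution mod 57 exists.
Back-substitute for the Bézout coefficients:
1 = 26 − 5·5
1 = −5·57 + 11·26
So 26·(11) ≡ 1 (mod 57), giving 26⁻¹ ≡ 11.
x ≡ 26⁻¹·11 ≡ 11·11 ≡ 7 (mod 57).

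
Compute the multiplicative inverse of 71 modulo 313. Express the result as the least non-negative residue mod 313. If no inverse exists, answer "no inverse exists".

97

Apply the Euclidean algorithm to 313 and 71:
313 = 4×71 + 29
71 = 2×29 + 13
29 = 2×13 + 3
13 = 4×3 + 1
3 = 3×1 + 0
Since gcd(71, 313) = 1, back-substitute to write 1 as a combination:
1 = 13 − 4·3
1 = −4·29 + 9·13
1 = 9·71 − 22·29
1 = −22·313 + 97·71
So 71·97 ≡ 1 (mod 313).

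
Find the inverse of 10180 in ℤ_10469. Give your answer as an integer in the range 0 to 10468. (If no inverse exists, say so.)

9020

gcd(10469, 10180) by repeated division:
10469 = 1×10180 + 289
10180 = 35×289 + 65
289 = 4×65 + 29
65 = 2×29 + 7
29 = 4×7 + 1
7 = 7×1 + 0
The gcd is 1. Working backward:
1 = 29 − 4·7
1 = −4·65 + 9·29
1 = 9·289 − 40·65
1 = −40·10180 + 1409·289
1 = 1409·10469 − 1449·10180
Thus 10180·(-1449) ≡ 1 (mod 10469); reducing, -1449 mod 10469 = 9020.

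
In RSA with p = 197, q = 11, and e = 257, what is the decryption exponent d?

φ(n) = (p−1)(q−1) = 196·10 = 1960.
Need d with 257·d ≡ 1 (mod 1960). Apply the extended Euclidean algorithm:
1960 = 7*257 + 161
257 = 1*161 + 96
161 = 1*96 + 65
96 = 1*65 + 31
65 = 2*31 + 3
31 = 10*3 + 1
3 = 3*1 + 0
Back-substitute:
1 = 31 − 10·3
1 = −10·65 + 21·31
1 = 21·96 − 31·65
1 = −31·161 + 52·96
1 = 52·257 − 83·161
1 = −83·1960 + 633·257
So 257·633 ≡ 1 (mod 1960), hence d = 633.

633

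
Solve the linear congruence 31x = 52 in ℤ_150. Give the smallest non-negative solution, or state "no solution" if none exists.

142

First find gcd(31, 150):
150 = 4*31 + 26
31 = 1*26 + 5
26 = 5*5 + 1
5 = 5*1 + 0
gcd = 1, so a unique solution mod 150 exists.
Back-substitute for the Bézout coefficients:
1 = 26 − 5·5
1 = −5·31 + 6·26
1 = 6·150 − 29·31
So 31·(-29) ≡ 1 (mod 150), giving 31⁻¹ ≡ 121.
x ≡ 31⁻¹·52 ≡ 121·52 ≡ 142 (mod 150).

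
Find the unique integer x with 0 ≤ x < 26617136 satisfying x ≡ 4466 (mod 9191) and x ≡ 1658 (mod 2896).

Write x = 4466 + 9191·k. Then 9191·k ≡ 1658 − 4466 ≡ 88 (mod 2896).
Need 9191⁻¹ mod 2896. Extended Euclid on (2896, 503):
2896 = 5·503 + 381
503 = 1·381 + 122
381 = 3·122 + 15
122 = 8·15 + 2
15 = 7·2 + 1
2 = 2·1 + 0
Back-substitute:
1 = 15 − 7·2
1 = −7·122 + 57·15
1 = 57·381 − 178·122
1 = −178·503 + 235·381
1 = 235·2896 − 1353·503
9191⁻¹ ≡ 1543 (mod 2896), so k ≡ 1543·88 ≡ 2568 (mod 2896).
x = 4466 + 9191·2568 = 23606954.

23606954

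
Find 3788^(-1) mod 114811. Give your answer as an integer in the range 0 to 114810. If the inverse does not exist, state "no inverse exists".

101869

gcd(114811, 3788) by repeated division:
114811 = 30·3788 + 1171
3788 = 3·1171 + 275
1171 = 4·275 + 71
275 = 3·71 + 62
71 = 1·62 + 9
62 = 6·9 + 8
9 = 1·8 + 1
8 = 8·1 + 0
gcd = 1, so the inverse exists. Back-substitute:
1 = 9 − 8
1 = −62 + 7·9
1 = 7·71 − 8·62
1 = −8·275 + 31·71
1 = 31·1171 − 132·275
1 = −132·3788 + 427·1171
1 = 427·114811 − 12942·3788
Thus 3788·(-12942) ≡ 1 (mod 114811); reducing, -12942 mod 114811 = 101869.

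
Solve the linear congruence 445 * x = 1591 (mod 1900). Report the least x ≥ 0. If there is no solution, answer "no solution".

no solution

gcd(445, 1900):
1900 = 4×445 + 120
445 = 3×120 + 85
120 = 1×85 + 35
85 = 2×35 + 15
35 = 2×15 + 5
15 = 3×5 + 0
gcd = 5, but 5 ∤ 1591, so the congruence has no solution.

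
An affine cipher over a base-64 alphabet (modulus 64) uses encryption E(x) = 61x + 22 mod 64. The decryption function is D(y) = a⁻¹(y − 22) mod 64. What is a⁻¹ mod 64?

Apply the Euclidean algorithm to 64 and 61:
64 = 1·61 + 3
61 = 20·3 + 1
3 = 3·1 + 0
gcd = 1, so the inverse exists. Back-substitute:
1 = 61 − 20·3
1 = −20·64 + 21·61
So 61·21 ≡ 1 (mod 64).

21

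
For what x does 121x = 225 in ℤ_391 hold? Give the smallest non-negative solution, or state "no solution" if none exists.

325

First find gcd(121, 391):
391 = 3×121 + 28
121 = 4×28 + 9
28 = 3×9 + 1
9 = 9×1 + 0
gcd = 1, so a unique solution mod 391 exists.
Back-substitute for the Bézout coefficients:
1 = 28 − 3·9
1 = −3·121 + 13·28
1 = 13·391 − 42·121
So 121·(-42) ≡ 1 (mod 391), giving 121⁻¹ ≡ 349.
x ≡ 121⁻¹·225 ≡ 349·225 ≡ 325 (mod 391).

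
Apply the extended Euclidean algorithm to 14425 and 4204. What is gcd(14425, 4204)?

Euclidean algorithm:
14425 = 3×4204 + 1813
4204 = 2×1813 + 578
1813 = 3×578 + 79
578 = 7×79 + 25
79 = 3×25 + 4
25 = 6×4 + 1
4 = 4×1 + 0
gcd(14425, 4204) = 1.
Express as a combination:
1 = 25 − 6·4
1 = −6·79 + 19·25
1 = 19·578 − 139·79
1 = −139·1813 + 436·578
1 = 436·4204 − 1011·1813
1 = −1011·14425 + 3469·4204
So 1 = (-1011)·14425 + (3469)·4204.

1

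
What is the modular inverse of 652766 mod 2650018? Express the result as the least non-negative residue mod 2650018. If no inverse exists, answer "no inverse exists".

no inverse exists

Compute gcd(652766, 2650018):
2650018 = 4×652766 + 38954
652766 = 16×38954 + 29502
38954 = 1×29502 + 9452
29502 = 3×9452 + 1146
9452 = 8×1146 + 284
1146 = 4×284 + 10
284 = 28×10 + 4
10 = 2×4 + 2
4 = 2×2 + 0
gcd(652766, 2650018) = 2 ≠ 1, so 652766 has no multiplicative inverse modulo 2650018.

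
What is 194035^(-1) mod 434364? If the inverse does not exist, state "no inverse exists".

385039

gcd(434364, 194035) by repeated division:
434364 = 2*194035 + 46294
194035 = 4*46294 + 8859
46294 = 5*8859 + 1999
8859 = 4*1999 + 863
1999 = 2*863 + 273
863 = 3*273 + 44
273 = 6*44 + 9
44 = 4*9 + 8
9 = 1*8 + 1
8 = 8*1 + 0
gcd = 1, so the inverse exists. Back-substitute:
1 = 9 − 8
1 = −44 + 5·9
1 = 5·273 − 31·44
1 = −31·863 + 98·273
1 = 98·1999 − 227·863
1 = −227·8859 + 1006·1999
1 = 1006·46294 − 5257·8859
1 = −5257·194035 + 22034·46294
1 = 22034·434364 − 49325·194035
Thus 194035·(-49325) ≡ 1 (mod 434364); reducing, -49325 mod 434364 = 385039.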